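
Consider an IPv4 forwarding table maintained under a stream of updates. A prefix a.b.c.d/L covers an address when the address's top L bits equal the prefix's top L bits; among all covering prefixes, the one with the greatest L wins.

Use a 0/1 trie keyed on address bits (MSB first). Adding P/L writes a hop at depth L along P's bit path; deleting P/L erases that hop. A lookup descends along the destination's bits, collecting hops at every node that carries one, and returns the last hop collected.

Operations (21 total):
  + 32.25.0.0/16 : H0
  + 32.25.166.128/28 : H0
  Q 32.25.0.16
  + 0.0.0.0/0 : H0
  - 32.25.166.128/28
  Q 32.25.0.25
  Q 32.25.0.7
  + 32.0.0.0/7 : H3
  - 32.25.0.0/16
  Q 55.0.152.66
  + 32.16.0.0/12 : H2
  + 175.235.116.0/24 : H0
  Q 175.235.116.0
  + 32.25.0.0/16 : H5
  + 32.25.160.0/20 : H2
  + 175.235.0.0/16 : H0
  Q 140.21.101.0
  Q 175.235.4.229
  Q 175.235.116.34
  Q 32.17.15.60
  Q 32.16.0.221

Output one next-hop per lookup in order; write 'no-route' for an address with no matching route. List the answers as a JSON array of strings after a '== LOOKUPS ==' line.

Process each operation:
  add 32.25.0.0/16 -> H0 at depth 16
  add 32.25.166.128/28 -> H0 at depth 28
  lookup 32.25.0.16: bits 0010000000011001 walk d0:-→d1:-→d2:-→d3:-→d4:-→d5:-→d6:-→d7:-→d8:-→d9:-→d10:-→d11:-→d12:-→d13:-→d14:-→d15:-→d16:H0 -> H0
  add 0.0.0.0/0 -> H0 at depth 0
  del 32.25.166.128/28 (clear depth 28)
  lookup 32.25.0.25: bits 0010000000011001 walk d0:H0→d1:-→d2:-→d3:-→d4:-→d5:-→d6:-→d7:-→d8:-→d9:-→d10:-→d11:-→d12:-→d13:-→d14:-→d15:-→d16:H0 -> H0
  lookup 32.25.0.7: bits 0010000000011001 walk d0:H0→d1:-→d2:-→d3:-→d4:-→d5:-→d6:-→d7:-→d8:-→d9:-→d10:-→d11:-→d12:-→d13:-→d14:-→d15:-→d16:H0 -> H0
  add 32.0.0.0/7 -> H3 at depth 7
  del 32.25.0.0/16 (clear depth 16)
  lookup 55.0.152.66: bits 001 walk d0:H0→d1:-→d2:-→d3:- -> H0
  add 32.16.0.0/12 -> H2 at depth 12
  add 175.235.116.0/24 -> H0 at depth 24
  lookup 175.235.116.0: bits 101011111110101101110100 walk d0:H0→d1:-→d2:-→d3:-→d4:-→d5:-→d6:-→d7:-→d8:-→d9:-→d10:-→d11:-→d12:-→d13:-→d14:-→d15:-→d16:-→d17:-→d18:-→d19:-→d20:-→d21:-→d22:-→d23:-→d24:H0 -> H0
  add 32.25.0.0/16 -> H5 at depth 16
  add 32.25.160.0/20 -> H2 at depth 20
  add 175.235.0.0/16 -> H0 at depth 16
  lookup 140.21.101.0: bits 10 walk d0:H0→d1:-→d2:- -> H0
  lookup 175.235.4.229: bits 10101111111010110 walk d0:H0→d1:-→d2:-→d3:-→d4:-→d5:-→d6:-→d7:-→d8:-→d9:-→d10:-→d11:-→d12:-→d13:-→d14:-→d15:-→d16:H0→d17:- -> H0
  lookup 175.235.116.34: bits 101011111110101101110100 walk d0:H0→d1:-→d2:-→d3:-→d4:-→d5:-→d6:-→d7:-→d8:-→d9:-→d10:-→d11:-→d12:-→d13:-→d14:-→d15:-→d16:H0→d17:-→d18:-→d19:-→d20:-→d21:-→d22:-→d23:-→d24:H0 -> H0
  lookup 32.17.15.60: bits 001000000001 walk d0:H0→d1:-→d2:-→d3:-→d4:-→d5:-→d6:-→d7:H3→d8:-→d9:-→d10:-→d11:-→d12:H2 -> H2
  lookup 32.16.0.221: bits 001000000001 walk d0:H0→d1:-→d2:-→d3:-→d4:-→d5:-→d6:-→d7:H3→d8:-→d9:-→d10:-→d11:-→d12:H2 -> H2

== LOOKUPS ==
["H0","H0","H0","H0","H0","H0","H0","H0","H2","H2"]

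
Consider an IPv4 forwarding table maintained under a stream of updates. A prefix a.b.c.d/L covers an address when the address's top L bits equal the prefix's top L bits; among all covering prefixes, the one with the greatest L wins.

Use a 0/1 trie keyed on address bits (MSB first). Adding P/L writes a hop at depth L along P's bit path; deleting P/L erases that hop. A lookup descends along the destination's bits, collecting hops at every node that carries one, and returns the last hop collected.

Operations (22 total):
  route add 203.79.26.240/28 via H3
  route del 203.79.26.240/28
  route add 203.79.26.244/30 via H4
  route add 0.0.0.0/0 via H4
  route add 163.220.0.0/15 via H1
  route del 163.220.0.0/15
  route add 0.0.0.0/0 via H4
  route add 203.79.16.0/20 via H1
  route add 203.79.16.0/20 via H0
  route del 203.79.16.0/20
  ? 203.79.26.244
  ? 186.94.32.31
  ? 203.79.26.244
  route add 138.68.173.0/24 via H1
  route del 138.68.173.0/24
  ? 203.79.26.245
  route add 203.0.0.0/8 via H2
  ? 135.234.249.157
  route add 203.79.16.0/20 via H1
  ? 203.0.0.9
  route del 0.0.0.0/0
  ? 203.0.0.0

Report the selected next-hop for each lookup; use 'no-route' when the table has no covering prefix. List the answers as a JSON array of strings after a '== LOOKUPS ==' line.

Trace:
  + 203.79.26.240/28 (H3) depth=28
  - 203.79.26.240/28 clear@28
  + 203.79.26.244/30 (H4) depth=30
  + 0.0.0.0/0 (H4) depth=0
  + 163.220.0.0/15 (H1) depth=15
  - 163.220.0.0/15 clear@15
  + 0.0.0.0/0 (H4) depth=0
  + 203.79.16.0/20 (H1) depth=20
  + 203.79.16.0/20 (H0) depth=20
  - 203.79.16.0/20 clear@20
  ? 203.79.26.244  path d0:H4→d1:-→d2:-→d3:-→d4:-→d5:-→d6:-→d7:-→d8:-→d9:-→d10:-→d11:-→d12:-→d13:-→d14:-→d15:-→d16:-→d17:-→d18:-→d19:-→d20:-→d21:-→d22:-→d23:-→d24:-→d25:-→d26:-→d27:-→d28:-→d29:-→d30:H4  best=H4
  ? 186.94.32.31  path d0:H4→d1:-→d2:-→d3:-  best=H4
  ? 203.79.26.244  path d0:H4→d1:-→d2:-→d3:-→d4:-→d5:-→d6:-→d7:-→d8:-→d9:-→d10:-→d11:-→d12:-→d13:-→d14:-→d15:-→d16:-→d17:-→d18:-→d19:-→d20:-→d21:-→d22:-→d23:-→d24:-→d25:-→d26:-→d27:-→d28:-→d29:-→d30:H4  best=H4
  + 138.68.173.0/24 (H1) depth=24
  - 138.68.173.0/24 clear@24
  ? 203.79.26.245  path d0:H4→d1:-→d2:-→d3:-→d4:-→d5:-→d6:-→d7:-→d8:-→d9:-→d10:-→d11:-→d12:-→d13:-→d14:-→d15:-→d16:-→d17:-→d18:-→d19:-→d20:-→d21:-→d22:-→d23:-→d24:-→d25:-→d26:-→d27:-→d28:-→d29:-→d30:H4  best=H4
  + 203.0.0.0/8 (H2) depth=8
  ? 135.234.249.157  path d0:H4→d1:-→d2:-→d3:-→d4:-  best=H4
  + 203.79.16.0/20 (H1) depth=20
  ? 203.0.0.9  path d0:H4→d1:-→d2:-→d3:-→d4:-→d5:-→d6:-→d7:-→d8:H2→d9:-  best=H2
  - 0.0.0.0/0 clear@0
  ? 203.0.0.0  path d0:-→d1:-→d2:-→d3:-→d4:-→d5:-→d6:-→d7:-→d8:H2→d9:-  best=H2

== LOOKUPS ==
["H4","H4","H4","H4","H4","H2","H2"]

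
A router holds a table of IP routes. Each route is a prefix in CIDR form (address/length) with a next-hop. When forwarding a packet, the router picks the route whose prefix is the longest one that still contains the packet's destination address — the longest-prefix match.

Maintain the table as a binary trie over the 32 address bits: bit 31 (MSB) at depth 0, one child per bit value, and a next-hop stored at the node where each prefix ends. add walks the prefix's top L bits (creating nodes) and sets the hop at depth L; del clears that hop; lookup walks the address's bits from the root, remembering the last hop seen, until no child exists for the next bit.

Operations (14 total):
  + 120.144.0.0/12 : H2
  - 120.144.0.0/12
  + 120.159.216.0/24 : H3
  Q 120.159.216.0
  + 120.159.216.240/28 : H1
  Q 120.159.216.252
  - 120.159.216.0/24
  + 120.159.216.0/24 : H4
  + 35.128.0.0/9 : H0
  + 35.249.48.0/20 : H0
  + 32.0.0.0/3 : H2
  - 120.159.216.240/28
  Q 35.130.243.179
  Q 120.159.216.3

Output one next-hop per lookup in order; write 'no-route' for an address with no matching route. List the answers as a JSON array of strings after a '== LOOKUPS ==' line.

Apply in order:
  + 120.144.0.0/12 (H2) depth=12
  - 120.144.0.0/12 clear@12
  + 120.159.216.0/24 (H3) depth=24
  ? 120.159.216.0  path d0:-→d1:-→d2:-→d3:-→d4:-→d5:-→d6:-→d7:-→d8:-→d9:-→d10:-→d11:-→d12:-→d13:-→d14:-→d15:-→d16:-→d17:-→d18:-→d19:-→d20:-→d21:-→d22:-→d23:-→d24:H3  best=H3
  + 120.159.216.240/28 (H1) depth=28
  ? 120.159.216.252  path d0:-→d1:-→d2:-→d3:-→d4:-→d5:-→d6:-→d7:-→d8:-→d9:-→d10:-→d11:-→d12:-→d13:-→d14:-→d15:-→d16:-→d17:-→d18:-→d19:-→d20:-→d21:-→d22:-→d23:-→d24:H3→d25:-→d26:-→d27:-→d28:H1  best=H1
  - 120.159.216.0/24 clear@24
  + 120.159.216.0/24 (H4) depth=24
  + 35.128.0.0/9 (H0) depth=9
  + 35.249.48.0/20 (H0) depth=20
  + 32.0.0.0/3 (H2) depth=3
  - 120.159.216.240/28 clear@28
  ? 35.130.243.179  path d0:-→d1:-→d2:-→d3:H2→d4:-→d5:-→d6:-→d7:-→d8:-→d9:H0  best=H0
  ? 120.159.216.3  path d0:-→d1:-→d2:-→d3:-→d4:-→d5:-→d6:-→d7:-→d8:-→d9:-→d10:-→d11:-→d12:-→d13:-→d14:-→d15:-→d16:-→d17:-→d18:-→d19:-→d20:-→d21:-→d22:-→d23:-→d24:H4  best=H4

== LOOKUPS ==
["H3","H1","H0","H4"]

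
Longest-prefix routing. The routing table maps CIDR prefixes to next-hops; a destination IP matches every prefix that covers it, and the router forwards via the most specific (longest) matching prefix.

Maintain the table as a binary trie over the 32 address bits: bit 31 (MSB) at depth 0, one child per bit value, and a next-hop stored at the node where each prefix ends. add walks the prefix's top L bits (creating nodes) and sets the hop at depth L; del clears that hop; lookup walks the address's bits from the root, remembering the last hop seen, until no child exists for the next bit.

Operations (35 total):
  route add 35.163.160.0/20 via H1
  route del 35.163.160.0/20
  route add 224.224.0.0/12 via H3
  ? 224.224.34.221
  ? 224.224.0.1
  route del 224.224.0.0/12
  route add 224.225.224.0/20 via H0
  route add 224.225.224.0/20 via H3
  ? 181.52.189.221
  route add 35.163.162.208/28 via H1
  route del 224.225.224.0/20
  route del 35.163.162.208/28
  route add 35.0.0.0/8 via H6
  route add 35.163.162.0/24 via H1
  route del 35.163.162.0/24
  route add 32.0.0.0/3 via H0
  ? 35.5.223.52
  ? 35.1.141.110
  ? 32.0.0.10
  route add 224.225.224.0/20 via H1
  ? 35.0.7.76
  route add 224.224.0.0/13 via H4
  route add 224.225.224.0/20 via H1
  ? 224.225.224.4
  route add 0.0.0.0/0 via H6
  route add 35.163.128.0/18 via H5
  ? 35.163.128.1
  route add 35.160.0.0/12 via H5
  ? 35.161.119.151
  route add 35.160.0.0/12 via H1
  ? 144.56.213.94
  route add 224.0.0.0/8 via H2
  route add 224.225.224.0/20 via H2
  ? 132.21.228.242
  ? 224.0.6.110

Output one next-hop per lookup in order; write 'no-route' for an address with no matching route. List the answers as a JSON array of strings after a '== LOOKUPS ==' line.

Apply in order:
  add 35.163.160.0/20 -> H1 at depth 20
  - 35.163.160.0/20 clear@20
  add 224.224.0.0/12 -> H3 at depth 12
  ? 224.224.34.221  path d0:-→d1:-→d2:-→d3:-→d4:-→d5:-→d6:-→d7:-→d8:-→d9:-→d10:-→d11:-→d12:H3  best=H3
  ? 224.224.0.1  path d0:-→d1:-→d2:-→d3:-→d4:-→d5:-→d6:-→d7:-→d8:-→d9:-→d10:-→d11:-→d12:H3  best=H3
  - 224.224.0.0/12 clear@12
  add 224.225.224.0/20 -> H0 at depth 20
  add 224.225.224.0/20 -> H3 at depth 20
  ? 181.52.189.221  path d0:-→d1:-  best=no-route
  add 35.163.162.208/28 -> H1 at depth 28
  - 224.225.224.0/20 clear@20
  - 35.163.162.208/28 clear@28
  add 35.0.0.0/8 -> H6 at depth 8
  add 35.163.162.0/24 -> H1 at depth 24
  - 35.163.162.0/24 clear@24
  add 32.0.0.0/3 -> H0 at depth 3
  ? 35.5.223.52  path d0:-→d1:-→d2:-→d3:H0→d4:-→d5:-→d6:-→d7:-→d8:H6  best=H6
  ? 35.1.141.110  path d0:-→d1:-→d2:-→d3:H0→d4:-→d5:-→d6:-→d7:-→d8:H6  best=H6
  ? 32.0.0.10  path d0:-→d1:-→d2:-→d3:H0→d4:-→d5:-→d6:-  best=H0
  add 224.225.224.0/20 -> H1 at depth 20
  ? 35.0.7.76  path d0:-→d1:-→d2:-→d3:H0→d4:-→d5:-→d6:-→d7:-→d8:H6  best=H6
  add 224.224.0.0/13 -> H4 at depth 13
  add 224.225.224.0/20 -> H1 at depth 20
  ? 224.225.224.4  path d0:-→d1:-→d2:-→d3:-→d4:-→d5:-→d6:-→d7:-→d8:-→d9:-→d10:-→d11:-→d12:-→d13:H4→d14:-→d15:-→d16:-→d17:-→d18:-→d19:-→d20:H1  best=H1
  add 0.0.0.0/0 -> H6 at depth 0
  add 35.163.128.0/18 -> H5 at depth 18
  ? 35.163.128.1  path d0:H6→d1:-→d2:-→d3:H0→d4:-→d5:-→d6:-→d7:-→d8:H6→d9:-→d10:-→d11:-→d12:-→d13:-→d14:-→d15:-→d16:-→d17:-→d18:H5  best=H5
  add 35.160.0.0/12 -> H5 at depth 12
  ? 35.161.119.151  path d0:H6→d1:-→d2:-→d3:H0→d4:-→d5:-→d6:-→d7:-→d8:H6→d9:-→d10:-→d11:-→d12:H5→d13:-→d14:-  best=H5
  add 35.160.0.0/12 -> H1 at depth 12
  ? 144.56.213.94  path d0:H6→d1:-  best=H6
  add 224.0.0.0/8 -> H2 at depth 8
  add 224.225.224.0/20 -> H2 at depth 20
  ? 132.21.228.242  path d0:H6→d1:-  best=H6
  ? 224.0.6.110  path d0:H6→d1:-→d2:-→d3:-→d4:-→d5:-→d6:-→d7:-→d8:H2  best=H2

== LOOKUPS ==
["H3","H3","no-route","H6","H6","H0","H6","H1","H5","H5","H6","H6","H2"]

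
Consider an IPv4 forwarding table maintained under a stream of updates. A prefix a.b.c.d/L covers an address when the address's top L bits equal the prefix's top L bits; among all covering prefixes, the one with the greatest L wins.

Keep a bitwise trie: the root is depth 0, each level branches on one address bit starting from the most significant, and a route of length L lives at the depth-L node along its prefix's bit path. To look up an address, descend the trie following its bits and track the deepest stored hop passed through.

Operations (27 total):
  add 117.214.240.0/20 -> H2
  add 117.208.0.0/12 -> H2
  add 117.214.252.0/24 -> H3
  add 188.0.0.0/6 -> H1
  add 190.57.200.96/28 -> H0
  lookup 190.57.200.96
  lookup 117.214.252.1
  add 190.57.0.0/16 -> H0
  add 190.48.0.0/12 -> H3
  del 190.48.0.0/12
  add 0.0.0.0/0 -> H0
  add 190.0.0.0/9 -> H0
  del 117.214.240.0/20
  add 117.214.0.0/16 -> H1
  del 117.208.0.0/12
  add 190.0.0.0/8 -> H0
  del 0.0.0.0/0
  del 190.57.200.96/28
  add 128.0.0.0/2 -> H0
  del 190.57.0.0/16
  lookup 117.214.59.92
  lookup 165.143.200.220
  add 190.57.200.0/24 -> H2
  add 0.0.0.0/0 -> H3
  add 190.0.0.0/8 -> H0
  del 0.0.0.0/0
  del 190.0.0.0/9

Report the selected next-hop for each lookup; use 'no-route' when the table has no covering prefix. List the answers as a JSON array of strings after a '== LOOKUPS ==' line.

Trace:
  add 117.214.240.0/20 -> H2 at depth 20
  add 117.208.0.0/12 -> H2 at depth 12
  add 117.214.252.0/24 -> H3 at depth 24
  add 188.0.0.0/6 -> H1 at depth 6
  add 190.57.200.96/28 -> H0 at depth 28
  Q 190.57.200.96: descend 1011111000111001110010000110 ; hops seen [H1,H0] ; pick H0
  Q 117.214.252.1: descend 011101011101011011111100 ; hops seen [H2,H2,H3] ; pick H3
  add 190.57.0.0/16 -> H0 at depth 16
  add 190.48.0.0/12 -> H3 at depth 12
  - 190.48.0.0/12 clear@12
  add 0.0.0.0/0 -> H0 at depth 0
  add 190.0.0.0/9 -> H0 at depth 9
  - 117.214.240.0/20 clear@20
  add 117.214.0.0/16 -> H1 at depth 16
  - 117.208.0.0/12 clear@12
  add 190.0.0.0/8 -> H0 at depth 8
  - 0.0.0.0/0 clear@0
  - 190.57.200.96/28 clear@28
  add 128.0.0.0/2 -> H0 at depth 2
  - 190.57.0.0/16 clear@16
  Q 117.214.59.92: descend 0111010111010110 ; hops seen [H1] ; pick H1
  Q 165.143.200.220: descend 101 ; hops seen [H0] ; pick H0
  add 190.57.200.0/24 -> H2 at depth 24
  add 0.0.0.0/0 -> H3 at depth 0
  add 190.0.0.0/8 -> H0 at depth 8
  - 0.0.0.0/0 clear@0
  - 190.0.0.0/9 clear@9

== LOOKUPS ==
["H0","H3","H1","H0"]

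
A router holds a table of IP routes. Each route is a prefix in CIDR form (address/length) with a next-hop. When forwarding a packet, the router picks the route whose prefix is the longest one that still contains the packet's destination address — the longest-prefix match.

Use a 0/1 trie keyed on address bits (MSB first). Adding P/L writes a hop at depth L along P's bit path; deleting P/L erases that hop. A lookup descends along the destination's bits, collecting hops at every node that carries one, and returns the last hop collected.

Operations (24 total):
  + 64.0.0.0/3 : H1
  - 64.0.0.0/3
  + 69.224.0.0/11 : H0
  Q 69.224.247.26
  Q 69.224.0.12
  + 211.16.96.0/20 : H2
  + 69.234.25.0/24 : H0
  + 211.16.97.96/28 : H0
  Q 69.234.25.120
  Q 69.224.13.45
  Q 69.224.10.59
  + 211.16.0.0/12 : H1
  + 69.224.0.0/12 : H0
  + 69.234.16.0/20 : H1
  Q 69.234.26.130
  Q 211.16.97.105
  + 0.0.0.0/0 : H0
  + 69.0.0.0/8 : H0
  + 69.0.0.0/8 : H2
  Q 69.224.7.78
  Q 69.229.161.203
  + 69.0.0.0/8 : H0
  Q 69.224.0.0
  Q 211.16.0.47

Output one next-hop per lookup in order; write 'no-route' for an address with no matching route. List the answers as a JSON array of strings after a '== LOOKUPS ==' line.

Apply in order:
  + 64.0.0.0/3 (H1) depth=3
  - 64.0.0.0/3 clear@3
  + 69.224.0.0/11 (H0) depth=11
  Q 69.224.247.26: descend 01000101111 ; hops seen [H0] ; pick H0
  Q 69.224.0.12: descend 01000101111 ; hops seen [H0] ; pick H0
  + 211.16.96.0/20 (H2) depth=20
  + 69.234.25.0/24 (H0) depth=24
  + 211.16.97.96/28 (H0) depth=28
  Q 69.234.25.120: descend 010001011110101000011001 ; hops seen [H0,H0] ; pick H0
  Q 69.224.13.45: descend 010001011110 ; hops seen [H0] ; pick H0
  Q 69.224.10.59: descend 010001011110 ; hops seen [H0] ; pick H0
  + 211.16.0.0/12 (H1) depth=12
  + 69.224.0.0/12 (H0) depth=12
  + 69.234.16.0/20 (H1) depth=20
  Q 69.234.26.130: descend 0100010111101010000110 ; hops seen [H0,H0,H1] ; pick H1
  Q 211.16.97.105: descend 1101001100010000011000010110 ; hops seen [H1,H2,H0] ; pick H0
  + 0.0.0.0/0 (H0) depth=0
  + 69.0.0.0/8 (H0) depth=8
  + 69.0.0.0/8 (H2) depth=8
  Q 69.224.7.78: descend 010001011110 ; hops seen [H0,H2,H0,H0] ; pick H0
  Q 69.229.161.203: descend 010001011110 ; hops seen [H0,H2,H0,H0] ; pick H0
  + 69.0.0.0/8 (H0) depth=8
  Q 69.224.0.0: descend 010001011110 ; hops seen [H0,H0,H0,H0] ; pick H0
  Q 211.16.0.47: descend 11010011000100000 ; hops seen [H0,H1] ; pick H1

== LOOKUPS ==
["H0","H0","H0","H0","H0","H1","H0","H0","H0","H0","H1"]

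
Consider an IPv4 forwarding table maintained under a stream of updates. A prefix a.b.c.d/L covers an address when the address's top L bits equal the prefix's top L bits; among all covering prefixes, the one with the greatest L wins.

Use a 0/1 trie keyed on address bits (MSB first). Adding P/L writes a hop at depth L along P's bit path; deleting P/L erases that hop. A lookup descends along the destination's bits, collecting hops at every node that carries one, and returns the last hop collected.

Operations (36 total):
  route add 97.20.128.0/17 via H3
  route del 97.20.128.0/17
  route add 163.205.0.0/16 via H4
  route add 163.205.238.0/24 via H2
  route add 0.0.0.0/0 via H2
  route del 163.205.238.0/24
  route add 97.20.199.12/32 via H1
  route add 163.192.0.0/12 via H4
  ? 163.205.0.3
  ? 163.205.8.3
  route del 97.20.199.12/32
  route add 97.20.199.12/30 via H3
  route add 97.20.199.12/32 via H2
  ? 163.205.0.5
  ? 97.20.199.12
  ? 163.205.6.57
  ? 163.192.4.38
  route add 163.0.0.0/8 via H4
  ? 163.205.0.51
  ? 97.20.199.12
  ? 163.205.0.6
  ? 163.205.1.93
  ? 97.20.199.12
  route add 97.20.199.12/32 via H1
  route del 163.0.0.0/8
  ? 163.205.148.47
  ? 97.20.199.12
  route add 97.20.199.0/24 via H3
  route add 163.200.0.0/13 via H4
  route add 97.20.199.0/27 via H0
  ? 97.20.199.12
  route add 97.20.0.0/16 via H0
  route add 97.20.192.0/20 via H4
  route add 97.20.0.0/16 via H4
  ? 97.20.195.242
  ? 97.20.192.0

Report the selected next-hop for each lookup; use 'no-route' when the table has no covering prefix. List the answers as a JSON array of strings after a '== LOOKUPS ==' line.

Trace:
  add 97.20.128.0/17 -> H3 at depth 17
  - 97.20.128.0/17 clear@17
  add 163.205.0.0/16 -> H4 at depth 16
  add 163.205.238.0/24 -> H2 at depth 24
  add 0.0.0.0/0 -> H2 at depth 0
  - 163.205.238.0/24 clear@24
  add 97.20.199.12/32 -> H1 at depth 32
  add 163.192.0.0/12 -> H4 at depth 12
  Q 163.205.0.3: descend 1010001111001101 ; hops seen [H2,H4,H4] ; pick H4
  Q 163.205.8.3: descend 1010001111001101 ; hops seen [H2,H4,H4] ; pick H4
  - 97.20.199.12/32 clear@32
  add 97.20.199.12/30 -> H3 at depth 30
  add 97.20.199.12/32 -> H2 at depth 32
  Q 163.205.0.5: descend 1010001111001101 ; hops seen [H2,H4,H4] ; pick H4
  Q 97.20.199.12: descend 01100001000101001100011100001100 ; hops seen [H2,H3,H2] ; pick H2
  Q 163.205.6.57: descend 1010001111001101 ; hops seen [H2,H4,H4] ; pick H4
  Q 163.192.4.38: descend 101000111100 ; hops seen [H2,H4] ; pick H4
  add 163.0.0.0/8 -> H4 at depth 8
  Q 163.205.0.51: descend 1010001111001101 ; hops seen [H2,H4,H4,H4] ; pick H4
  Q 97.20.199.12: descend 01100001000101001100011100001100 ; hops seen [H2,H3,H2] ; pick H2
  Q 163.205.0.6: descend 1010001111001101 ; hops seen [H2,H4,H4,H4] ; pick H4
  Q 163.205.1.93: descend 1010001111001101 ; hops seen [H2,H4,H4,H4] ; pick H4
  Q 97.20.199.12: descend 01100001000101001100011100001100 ; hops seen [H2,H3,H2] ; pick H2
  add 97.20.199.12/32 -> H1 at depth 32
  - 163.0.0.0/8 clear@8
  Q 163.205.148.47: descend 10100011110011011 ; hops seen [H2,H4,H4] ; pick H4
  Q 97.20.199.12: descend 01100001000101001100011100001100 ; hops seen [H2,H3,H1] ; pick H1
  add 97.20.199.0/24 -> H3 at depth 24
  add 163.200.0.0/13 -> H4 at depth 13
  add 97.20.199.0/27 -> H0 at depth 27
  Q 97.20.199.12: descend 01100001000101001100011100001100 ; hops seen [H2,H3,H0,H3,H1] ; pick H1
  add 97.20.0.0/16 -> H0 at depth 16
  add 97.20.192.0/20 -> H4 at depth 20
  add 97.20.0.0/16 -> H4 at depth 16
  Q 97.20.195.242: descend 011000010001010011000 ; hops seen [H2,H4,H4] ; pick H4
  Q 97.20.192.0: descend 011000010001010011000 ; hops seen [H2,H4,H4] ; pick H4

== LOOKUPS ==
["H4","H4","H4","H2","H4","H4","H4","H2","H4","H4","H2","H4","H1","H1","H4","H4"]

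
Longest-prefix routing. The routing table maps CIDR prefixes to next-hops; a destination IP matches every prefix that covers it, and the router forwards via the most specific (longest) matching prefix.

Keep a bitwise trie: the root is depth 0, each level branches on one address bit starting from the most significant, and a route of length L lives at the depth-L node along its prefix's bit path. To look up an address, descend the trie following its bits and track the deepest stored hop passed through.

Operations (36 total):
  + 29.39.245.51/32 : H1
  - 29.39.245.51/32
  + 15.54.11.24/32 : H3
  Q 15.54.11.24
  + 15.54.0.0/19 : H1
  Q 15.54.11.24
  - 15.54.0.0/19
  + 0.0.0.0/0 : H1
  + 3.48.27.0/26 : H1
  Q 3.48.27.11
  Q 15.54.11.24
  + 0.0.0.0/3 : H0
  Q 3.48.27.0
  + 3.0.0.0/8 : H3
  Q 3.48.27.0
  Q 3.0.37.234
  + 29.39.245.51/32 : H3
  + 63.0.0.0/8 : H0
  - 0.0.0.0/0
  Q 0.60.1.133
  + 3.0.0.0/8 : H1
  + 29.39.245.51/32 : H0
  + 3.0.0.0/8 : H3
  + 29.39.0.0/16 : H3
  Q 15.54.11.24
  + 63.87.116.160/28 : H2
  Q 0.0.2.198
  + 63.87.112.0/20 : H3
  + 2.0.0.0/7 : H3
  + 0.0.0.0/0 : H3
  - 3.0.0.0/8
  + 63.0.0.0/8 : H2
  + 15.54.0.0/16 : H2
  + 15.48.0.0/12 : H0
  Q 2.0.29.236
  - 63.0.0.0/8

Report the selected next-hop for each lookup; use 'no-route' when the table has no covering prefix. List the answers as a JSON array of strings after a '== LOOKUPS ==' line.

Apply in order:
  add 29.39.245.51/32 -> H1 at depth 32
  del 29.39.245.51/32 (clear depth 32)
  add 15.54.11.24/32 -> H3 at depth 32
  lookup 15.54.11.24: bits 00001111001101100000101100011000 walk d0:-→d1:-→d2:-→d3:-→d4:-→d5:-→d6:-→d7:-→d8:-→d9:-→d10:-→d11:-→d12:-→d13:-→d14:-→d15:-→d16:-→d17:-→d18:-→d19:-→d20:-→d21:-→d22:-→d23:-→d24:-→d25:-→d26:-→d27:-→d28:-→d29:-→d30:-→d31:-→d32:H3 -> H3
  add 15.54.0.0/19 -> H1 at depth 19
  lookup 15.54.11.24: bits 00001111001101100000101100011000 walk d0:-→d1:-→d2:-→d3:-→d4:-→d5:-→d6:-→d7:-→d8:-→d9:-→d10:-→d11:-→d12:-→d13:-→d14:-→d15:-→d16:-→d17:-→d18:-→d19:H1→d20:-→d21:-→d22:-→d23:-→d24:-→d25:-→d26:-→d27:-→d28:-→d29:-→d30:-→d31:-→d32:H3 -> H3
  del 15.54.0.0/19 (clear depth 19)
  add 0.0.0.0/0 -> H1 at depth 0
  add 3.48.27.0/26 -> H1 at depth 26
  lookup 3.48.27.11: bits 00000011001100000001101100 walk d0:H1→d1:-→d2:-→d3:-→d4:-→d5:-→d6:-→d7:-→d8:-→d9:-→d10:-→d11:-→d12:-→d13:-→d14:-→d15:-→d16:-→d17:-→d18:-→d19:-→d20:-→d21:-→d22:-→d23:-→d24:-→d25:-→d26:H1 -> H1
  lookup 15.54.11.24: bits 00001111001101100000101100011000 walk d0:H1→d1:-→d2:-→d3:-→d4:-→d5:-→d6:-→d7:-→d8:-→d9:-→d10:-→d11:-→d12:-→d13:-→d14:-→d15:-→d16:-→d17:-→d18:-→d19:-→d20:-→d21:-→d22:-→d23:-→d24:-→d25:-→d26:-→d27:-→d28:-→d29:-→d30:-→d31:-→d32:H3 -> H3
  add 0.0.0.0/3 -> H0 at depth 3
  lookup 3.48.27.0: bits 00000011001100000001101100 walk d0:H1→d1:-→d2:-→d3:H0→d4:-→d5:-→d6:-→d7:-→d8:-→d9:-→d10:-→d11:-→d12:-→d13:-→d14:-→d15:-→d16:-→d17:-→d18:-→d19:-→d20:-→d21:-→d22:-→d23:-→d24:-→d25:-→d26:H1 -> H1
  add 3.0.0.0/8 -> H3 at depth 8
  lookup 3.48.27.0: bits 00000011001100000001101100 walk d0:H1→d1:-→d2:-→d3:H0→d4:-→d5:-→d6:-→d7:-→d8:H3→d9:-→d10:-→d11:-→d12:-→d13:-→d14:-→d15:-→d16:-→d17:-→d18:-→d19:-→d20:-→d21:-→d22:-→d23:-→d24:-→d25:-→d26:H1 -> H1
  lookup 3.0.37.234: bits 0000001100 walk d0:H1→d1:-→d2:-→d3:H0→d4:-→d5:-→d6:-→d7:-→d8:H3→d9:-→d10:- -> H3
  add 29.39.245.51/32 -> H3 at depth 32
  add 63.0.0.0/8 -> H0 at depth 8
  del 0.0.0.0/0 (clear depth 0)
  lookup 0.60.1.133: bits 000000 walk d0:-→d1:-→d2:-→d3:H0→d4:-→d5:-→d6:- -> H0
  add 3.0.0.0/8 -> H1 at depth 8
  add 29.39.245.51/32 -> H0 at depth 32
  add 3.0.0.0/8 -> H3 at depth 8
  add 29.39.0.0/16 -> H3 at depth 16
  lookup 15.54.11.24: bits 00001111001101100000101100011000 walk d0:-→d1:-→d2:-→d3:H0→d4:-→d5:-→d6:-→d7:-→d8:-→d9:-→d10:-→d11:-→d12:-→d13:-→d14:-→d15:-→d16:-→d17:-→d18:-→d19:-→d20:-→d21:-→d22:-→d23:-→d24:-→d25:-→d26:-→d27:-→d28:-→d29:-→d30:-→d31:-→d32:H3 -> H3
  add 63.87.116.160/28 -> H2 at depth 28
  lookup 0.0.2.198: bits 000000 walk d0:-→d1:-→d2:-→d3:H0→d4:-→d5:-→d6:- -> H0
  add 63.87.112.0/20 -> H3 at depth 20
  add 2.0.0.0/7 -> H3 at depth 7
  add 0.0.0.0/0 -> H3 at depth 0
  del 3.0.0.0/8 (clear depth 8)
  add 63.0.0.0/8 -> H2 at depth 8
  add 15.54.0.0/16 -> H2 at depth 16
  add 15.48.0.0/12 -> H0 at depth 12
  lookup 2.0.29.236: bits 0000001 walk d0:H3→d1:-→d2:-→d3:H0→d4:-→d5:-→d6:-→d7:H3 -> H3
  del 63.0.0.0/8 (clear depth 8)

== LOOKUPS ==
["H3","H3","H1","H3","H1","H1","H3","H0","H3","H0","H3"]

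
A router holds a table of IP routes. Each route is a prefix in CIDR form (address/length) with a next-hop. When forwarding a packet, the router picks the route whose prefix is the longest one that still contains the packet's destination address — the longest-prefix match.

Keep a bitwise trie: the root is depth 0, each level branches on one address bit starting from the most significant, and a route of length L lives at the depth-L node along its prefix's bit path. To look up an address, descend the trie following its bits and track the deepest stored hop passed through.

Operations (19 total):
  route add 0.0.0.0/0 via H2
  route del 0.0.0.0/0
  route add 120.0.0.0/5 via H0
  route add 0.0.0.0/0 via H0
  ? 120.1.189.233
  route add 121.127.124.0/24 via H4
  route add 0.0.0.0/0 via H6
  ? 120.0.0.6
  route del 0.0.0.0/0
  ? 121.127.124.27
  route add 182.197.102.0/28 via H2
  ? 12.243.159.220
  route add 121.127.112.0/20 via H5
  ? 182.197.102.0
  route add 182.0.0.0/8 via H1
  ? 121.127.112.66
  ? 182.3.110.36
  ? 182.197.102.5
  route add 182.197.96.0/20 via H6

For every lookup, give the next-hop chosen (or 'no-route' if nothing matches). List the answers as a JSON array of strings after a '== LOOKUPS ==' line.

Process each operation:
  add 0.0.0.0/0 -> H2 at depth 0
  - 0.0.0.0/0 clear@0
  add 120.0.0.0/5 -> H0 at depth 5
  add 0.0.0.0/0 -> H0 at depth 0
  Q 120.1.189.233: descend 01111 ; hops seen [H0,H0] ; pick H0
  add 121.127.124.0/24 -> H4 at depth 24
  add 0.0.0.0/0 -> H6 at depth 0
  Q 120.0.0.6: descend 0111100 ; hops seen [H6,H0] ; pick H0
  - 0.0.0.0/0 clear@0
  Q 121.127.124.27: descend 011110010111111101111100 ; hops seen [H0,H4] ; pick H4
  add 182.197.102.0/28 -> H2 at depth 28
  Q 12.243.159.220: descend 0 ; hops seen [∅] ; pick no-route
  add 121.127.112.0/20 -> H5 at depth 20
  Q 182.197.102.0: descend 1011011011000101011001100000 ; hops seen [H2] ; pick H2
  add 182.0.0.0/8 -> H1 at depth 8
  Q 121.127.112.66: descend 01111001011111110111 ; hops seen [H0,H5] ; pick H5
  Q 182.3.110.36: descend 10110110 ; hops seen [H1] ; pick H1
  Q 182.197.102.5: descend 1011011011000101011001100000 ; hops seen [H1,H2] ; pick H2
  add 182.197.96.0/20 -> H6 at depth 20

== LOOKUPS ==
["H0","H0","H4","no-route","H2","H5","H1","H2"]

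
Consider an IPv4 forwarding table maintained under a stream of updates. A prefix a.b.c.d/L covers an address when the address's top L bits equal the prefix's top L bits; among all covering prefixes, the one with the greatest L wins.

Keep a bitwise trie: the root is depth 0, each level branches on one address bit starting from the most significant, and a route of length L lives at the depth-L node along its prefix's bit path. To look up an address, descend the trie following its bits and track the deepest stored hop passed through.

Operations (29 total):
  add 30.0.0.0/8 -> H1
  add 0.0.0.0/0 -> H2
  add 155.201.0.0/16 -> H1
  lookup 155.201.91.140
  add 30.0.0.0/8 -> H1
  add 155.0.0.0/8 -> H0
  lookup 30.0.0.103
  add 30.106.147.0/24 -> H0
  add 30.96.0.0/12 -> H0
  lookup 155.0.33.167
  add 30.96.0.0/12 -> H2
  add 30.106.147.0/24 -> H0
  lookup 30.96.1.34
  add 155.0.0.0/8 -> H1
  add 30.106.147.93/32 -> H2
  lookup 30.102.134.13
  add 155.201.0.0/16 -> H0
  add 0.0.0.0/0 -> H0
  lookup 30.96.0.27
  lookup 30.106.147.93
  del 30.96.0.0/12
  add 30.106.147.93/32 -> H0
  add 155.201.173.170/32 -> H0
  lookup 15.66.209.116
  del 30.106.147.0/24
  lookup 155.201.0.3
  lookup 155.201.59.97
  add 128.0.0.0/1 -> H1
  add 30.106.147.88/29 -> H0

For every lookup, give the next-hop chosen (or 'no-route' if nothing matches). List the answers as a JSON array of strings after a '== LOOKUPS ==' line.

Apply in order:
  add 30.0.0.0/8 -> H1 at depth 8
  add 0.0.0.0/0 -> H2 at depth 0
  add 155.201.0.0/16 -> H1 at depth 16
  lookup 155.201.91.140: bits 1001101111001001 walk d0:H2→d1:-→d2:-→d3:-→d4:-→d5:-→d6:-→d7:-→d8:-→d9:-→d10:-→d11:-→d12:-→d13:-→d14:-→d15:-→d16:H1 -> H1
  add 30.0.0.0/8 -> H1 at depth 8
  add 155.0.0.0/8 -> H0 at depth 8
  lookup 30.0.0.103: bits 00011110 walk d0:H2→d1:-→d2:-→d3:-→d4:-→d5:-→d6:-→d7:-→d8:H1 -> H1
  add 30.106.147.0/24 -> H0 at depth 24
  add 30.96.0.0/12 -> H0 at depth 12
  lookup 155.0.33.167: bits 10011011 walk d0:H2→d1:-→d2:-→d3:-→d4:-→d5:-→d6:-→d7:-→d8:H0 -> H0
  add 30.96.0.0/12 -> H2 at depth 12
  add 30.106.147.0/24 -> H0 at depth 24
  lookup 30.96.1.34: bits 000111100110 walk d0:H2→d1:-→d2:-→d3:-→d4:-→d5:-→d6:-→d7:-→d8:H1→d9:-→d10:-→d11:-→d12:H2 -> H2
  add 155.0.0.0/8 -> H1 at depth 8
  add 30.106.147.93/32 -> H2 at depth 32
  lookup 30.102.134.13: bits 000111100110 walk d0:H2→d1:-→d2:-→d3:-→d4:-→d5:-→d6:-→d7:-→d8:H1→d9:-→d10:-→d11:-→d12:H2 -> H2
  add 155.201.0.0/16 -> H0 at depth 16
  add 0.0.0.0/0 -> H0 at depth 0
  lookup 30.96.0.27: bits 000111100110 walk d0:H0→d1:-→d2:-→d3:-→d4:-→d5:-→d6:-→d7:-→d8:H1→d9:-→d10:-→d11:-→d12:H2 -> H2
  lookup 30.106.147.93: bits 00011110011010101001001101011101 walk d0:H0→d1:-→d2:-→d3:-→d4:-→d5:-→d6:-→d7:-→d8:H1→d9:-→d10:-→d11:-→d12:H2→d13:-→d14:-→d15:-→d16:-→d17:-→d18:-→d19:-→d20:-→d21:-→d22:-→d23:-→d24:H0→d25:-→d26:-→d27:-→d28:-→d29:-→d30:-→d31:-→d32:H2 -> H2
  - 30.96.0.0/12 clear@12
  add 30.106.147.93/32 -> H0 at depth 32
  add 155.201.173.170/32 -> H0 at depth 32
  lookup 15.66.209.116: bits 000 walk d0:H0→d1:-→d2:-→d3:- -> H0
  - 30.106.147.0/24 clear@24
  lookup 155.201.0.3: bits 1001101111001001 walk d0:H0→d1:-→d2:-→d3:-→d4:-→d5:-→d6:-→d7:-→d8:H1→d9:-→d10:-→d11:-→d12:-→d13:-→d14:-→d15:-→d16:H0 -> H0
  lookup 155.201.59.97: bits 1001101111001001 walk d0:H0→d1:-→d2:-→d3:-→d4:-→d5:-→d6:-→d7:-→d8:H1→d9:-→d10:-→d11:-→d12:-→d13:-→d14:-→d15:-→d16:H0 -> H0
  add 128.0.0.0/1 -> H1 at depth 1
  add 30.106.147.88/29 -> H0 at depth 29

== LOOKUPS ==
["H1","H1","H0","H2","H2","H2","H2","H0","H0","H0"]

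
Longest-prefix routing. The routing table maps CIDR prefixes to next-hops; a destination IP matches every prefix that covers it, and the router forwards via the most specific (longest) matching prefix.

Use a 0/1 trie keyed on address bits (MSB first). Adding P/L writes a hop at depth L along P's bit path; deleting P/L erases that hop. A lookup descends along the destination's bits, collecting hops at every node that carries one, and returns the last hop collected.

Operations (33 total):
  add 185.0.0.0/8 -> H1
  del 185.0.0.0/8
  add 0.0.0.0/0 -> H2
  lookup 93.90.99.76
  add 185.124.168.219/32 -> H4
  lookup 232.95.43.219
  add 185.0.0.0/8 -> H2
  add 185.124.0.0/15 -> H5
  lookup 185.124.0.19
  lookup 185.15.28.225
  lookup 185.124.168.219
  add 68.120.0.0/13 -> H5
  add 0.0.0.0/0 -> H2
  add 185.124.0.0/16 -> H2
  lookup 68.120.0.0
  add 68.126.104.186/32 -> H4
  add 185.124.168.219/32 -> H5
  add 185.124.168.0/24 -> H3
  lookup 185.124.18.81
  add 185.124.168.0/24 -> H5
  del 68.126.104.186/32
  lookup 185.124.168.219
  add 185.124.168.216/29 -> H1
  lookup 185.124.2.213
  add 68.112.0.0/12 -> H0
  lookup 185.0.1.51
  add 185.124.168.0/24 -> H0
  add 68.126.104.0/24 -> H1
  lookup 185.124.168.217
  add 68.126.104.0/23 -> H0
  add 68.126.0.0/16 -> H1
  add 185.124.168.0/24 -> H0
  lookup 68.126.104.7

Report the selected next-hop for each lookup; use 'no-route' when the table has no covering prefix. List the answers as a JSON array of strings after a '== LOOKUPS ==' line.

Apply in order:
  add 185.0.0.0/8 -> H1 at depth 8
  del 185.0.0.0/8 (clear depth 8)
  add 0.0.0.0/0 -> H2 at depth 0
  Q 93.90.99.76: descend ε ; hops seen [H2] ; pick H2
  add 185.124.168.219/32 -> H4 at depth 32
  Q 232.95.43.219: descend 1 ; hops seen [H2] ; pick H2
  add 185.0.0.0/8 -> H2 at depth 8
  add 185.124.0.0/15 -> H5 at depth 15
  Q 185.124.0.19: descend 1011100101111100 ; hops seen [H2,H2,H5] ; pick H5
  Q 185.15.28.225: descend 101110010 ; hops seen [H2,H2] ; pick H2
  Q 185.124.168.219: descend 10111001011111001010100011011011 ; hops seen [H2,H2,H5,H4] ; pick H4
  add 68.120.0.0/13 -> H5 at depth 13
  add 0.0.0.0/0 -> H2 at depth 0
  add 185.124.0.0/16 -> H2 at depth 16
  Q 68.120.0.0: descend 0100010001111 ; hops seen [H2,H5] ; pick H5
  add 68.126.104.186/32 -> H4 at depth 32
  add 185.124.168.219/32 -> H5 at depth 32
  add 185.124.168.0/24 -> H3 at depth 24
  Q 185.124.18.81: descend 1011100101111100 ; hops seen [H2,H2,H5,H2] ; pick H2
  add 185.124.168.0/24 -> H5 at depth 24
  del 68.126.104.186/32 (clear depth 32)
  Q 185.124.168.219: descend 10111001011111001010100011011011 ; hops seen [H2,H2,H5,H2,H5,H5] ; pick H5
  add 185.124.168.216/29 -> H1 at depth 29
  Q 185.124.2.213: descend 1011100101111100 ; hops seen [H2,H2,H5,H2] ; pick H2
  add 68.112.0.0/12 -> H0 at depth 12
  Q 185.0.1.51: descend 101110010 ; hops seen [H2,H2] ; pick H2
  add 185.124.168.0/24 -> H0 at depth 24
  add 68.126.104.0/24 -> H1 at depth 24
  Q 185.124.168.217: descend 101110010111110010101000110110 ; hops seen [H2,H2,H5,H2,H0,H1] ; pick H1
  add 68.126.104.0/23 -> H0 at depth 23
  add 68.126.0.0/16 -> H1 at depth 16
  add 185.124.168.0/24 -> H0 at depth 24
  Q 68.126.104.7: descend 010001000111111001101000 ; hops seen [H2,H0,H5,H1,H0,H1] ; pick H1

== LOOKUPS ==
["H2","H2","H5","H2","H4","H5","H2","H5","H2","H2","H1","H1"]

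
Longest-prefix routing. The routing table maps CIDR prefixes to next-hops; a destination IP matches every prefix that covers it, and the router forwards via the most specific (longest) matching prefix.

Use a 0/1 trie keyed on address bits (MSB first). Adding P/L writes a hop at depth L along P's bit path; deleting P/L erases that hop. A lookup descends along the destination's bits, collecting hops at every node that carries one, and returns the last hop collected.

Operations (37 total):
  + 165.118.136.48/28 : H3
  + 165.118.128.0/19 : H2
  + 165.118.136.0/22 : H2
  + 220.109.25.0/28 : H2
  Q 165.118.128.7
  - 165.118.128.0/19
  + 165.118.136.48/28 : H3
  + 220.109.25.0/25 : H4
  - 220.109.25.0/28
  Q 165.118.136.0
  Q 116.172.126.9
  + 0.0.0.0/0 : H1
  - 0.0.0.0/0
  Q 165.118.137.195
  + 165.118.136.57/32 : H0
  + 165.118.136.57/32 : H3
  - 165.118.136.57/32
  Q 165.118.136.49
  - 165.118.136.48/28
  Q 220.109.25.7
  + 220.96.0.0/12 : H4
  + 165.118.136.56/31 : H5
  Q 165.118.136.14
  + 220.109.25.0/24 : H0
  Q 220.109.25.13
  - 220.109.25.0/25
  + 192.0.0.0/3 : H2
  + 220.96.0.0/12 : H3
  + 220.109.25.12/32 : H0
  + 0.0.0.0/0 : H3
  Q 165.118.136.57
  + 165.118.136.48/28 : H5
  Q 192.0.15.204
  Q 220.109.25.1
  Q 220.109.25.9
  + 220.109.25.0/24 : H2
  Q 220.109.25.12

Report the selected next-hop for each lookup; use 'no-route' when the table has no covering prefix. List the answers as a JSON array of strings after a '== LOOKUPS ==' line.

Apply in order:
  + 165.118.136.48/28 (H3) depth=28
  + 165.118.128.0/19 (H2) depth=19
  + 165.118.136.0/22 (H2) depth=22
  + 220.109.25.0/28 (H2) depth=28
  Q 165.118.128.7: descend 10100101011101101000 ; hops seen [H2] ; pick H2
  - 165.118.128.0/19 clear@19
  + 165.118.136.48/28 (H3) depth=28
  + 220.109.25.0/25 (H4) depth=25
  - 220.109.25.0/28 clear@28
  Q 165.118.136.0: descend 10100101011101101000100000 ; hops seen [H2] ; pick H2
  Q 116.172.126.9: descend ε ; hops seen [∅] ; pick no-route
  + 0.0.0.0/0 (H1) depth=0
  - 0.0.0.0/0 clear@0
  Q 165.118.137.195: descend 10100101011101101000100 ; hops seen [H2] ; pick H2
  + 165.118.136.57/32 (H0) depth=32
  + 165.118.136.57/32 (H3) depth=32
  - 165.118.136.57/32 clear@32
  Q 165.118.136.49: descend 1010010101110110100010000011 ; hops seen [H2,H3] ; pick H3
  - 165.118.136.48/28 clear@28
  Q 220.109.25.7: descend 1101110001101101000110010000 ; hops seen [H4] ; pick H4
  + 220.96.0.0/12 (H4) depth=12
  + 165.118.136.56/31 (H5) depth=31
  Q 165.118.136.14: descend 10100101011101101000100000 ; hops seen [H2] ; pick H2
  + 220.109.25.0/24 (H0) depth=24
  Q 220.109.25.13: descend 1101110001101101000110010000 ; hops seen [H4,H0,H4] ; pick H4
  - 220.109.25.0/25 clear@25
  + 192.0.0.0/3 (H2) depth=3
  + 220.96.0.0/12 (H3) depth=12
  + 220.109.25.12/32 (H0) depth=32
  + 0.0.0.0/0 (H3) depth=0
  Q 165.118.136.57: descend 10100101011101101000100000111001 ; hops seen [H3,H2,H5] ; pick H5
  + 165.118.136.48/28 (H5) depth=28
  Q 192.0.15.204: descend 110 ; hops seen [H3,H2] ; pick H2
  Q 220.109.25.1: descend 1101110001101101000110010000 ; hops seen [H3,H2,H3,H0] ; pick H0
  Q 220.109.25.9: descend 11011100011011010001100100001 ; hops seen [H3,H2,H3,H0] ; pick H0
  + 220.109.25.0/24 (H2) depth=24
  Q 220.109.25.12: descend 11011100011011010001100100001100 ; hops seen [H3,H2,H3,H2,H0] ; pick H0

== LOOKUPS ==
["H2","H2","no-route","H2","H3","H4","H2","H4","H5","H2","H0","H0","H0"]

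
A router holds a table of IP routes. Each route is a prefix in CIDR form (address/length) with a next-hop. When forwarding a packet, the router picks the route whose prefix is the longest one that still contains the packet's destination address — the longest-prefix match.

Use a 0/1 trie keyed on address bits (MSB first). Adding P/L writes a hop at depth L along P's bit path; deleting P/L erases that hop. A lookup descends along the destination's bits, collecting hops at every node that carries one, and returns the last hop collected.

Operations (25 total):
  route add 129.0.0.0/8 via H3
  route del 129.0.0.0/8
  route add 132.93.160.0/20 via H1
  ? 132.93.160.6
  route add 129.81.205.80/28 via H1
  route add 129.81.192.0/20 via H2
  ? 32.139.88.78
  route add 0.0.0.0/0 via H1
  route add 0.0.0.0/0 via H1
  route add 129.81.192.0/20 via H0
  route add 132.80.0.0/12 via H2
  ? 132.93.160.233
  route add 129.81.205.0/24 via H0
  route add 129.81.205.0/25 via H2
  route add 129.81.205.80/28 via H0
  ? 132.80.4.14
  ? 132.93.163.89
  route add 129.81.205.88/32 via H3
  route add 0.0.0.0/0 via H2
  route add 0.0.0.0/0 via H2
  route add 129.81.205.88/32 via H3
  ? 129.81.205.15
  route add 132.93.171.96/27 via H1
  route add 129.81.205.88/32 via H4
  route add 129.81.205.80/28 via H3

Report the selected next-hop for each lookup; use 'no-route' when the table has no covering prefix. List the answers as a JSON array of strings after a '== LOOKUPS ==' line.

Process each operation:
  + 129.0.0.0/8 (H3) depth=8
  - 129.0.0.0/8 clear@8
  + 132.93.160.0/20 (H1) depth=20
  ? 132.93.160.6  path d0:-→d1:-→d2:-→d3:-→d4:-→d5:-→d6:-→d7:-→d8:-→d9:-→d10:-→d11:-→d12:-→d13:-→d14:-→d15:-→d16:-→d17:-→d18:-→d19:-→d20:H1  best=H1
  + 129.81.205.80/28 (H1) depth=28
  + 129.81.192.0/20 (H2) depth=20
  ? 32.139.88.78  path d0:-  best=no-route
  + 0.0.0.0/0 (H1) depth=0
  + 0.0.0.0/0 (H1) depth=0
  + 129.81.192.0/20 (H0) depth=20
  + 132.80.0.0/12 (H2) depth=12
  ? 132.93.160.233  path d0:H1→d1:-→d2:-→d3:-→d4:-→d5:-→d6:-→d7:-→d8:-→d9:-→d10:-→d11:-→d12:H2→d13:-→d14:-→d15:-→d16:-→d17:-→d18:-→d19:-→d20:H1  best=H1
  + 129.81.205.0/24 (H0) depth=24
  + 129.81.205.0/25 (H2) depth=25
  + 129.81.205.80/28 (H0) depth=28
  ? 132.80.4.14  path d0:H1→d1:-→d2:-→d3:-→d4:-→d5:-→d6:-→d7:-→d8:-→d9:-→d10:-→d11:-→d12:H2  best=H2
  ? 132.93.163.89  path d0:H1→d1:-→d2:-→d3:-→d4:-→d5:-→d6:-→d7:-→d8:-→d9:-→d10:-→d11:-→d12:H2→d13:-→d14:-→d15:-→d16:-→d17:-→d18:-→d19:-→d20:H1  best=H1
  + 129.81.205.88/32 (H3) depth=32
  + 0.0.0.0/0 (H2) depth=0
  + 0.0.0.0/0 (H2) depth=0
  + 129.81.205.88/32 (H3) depth=32
  ? 129.81.205.15  path d0:H2→d1:-→d2:-→d3:-→d4:-→d5:-→d6:-→d7:-→d8:-→d9:-→d10:-→d11:-→d12:-→d13:-→d14:-→d15:-→d16:-→d17:-→d18:-→d19:-→d20:H0→d21:-→d22:-→d23:-→d24:H0→d25:H2  best=H2
  + 132.93.171.96/27 (H1) depth=27
  + 129.81.205.88/32 (H4) depth=32
  + 129.81.205.80/28 (H3) depth=28

== LOOKUPS ==
["H1","no-route","H1","H2","H1","H2"]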